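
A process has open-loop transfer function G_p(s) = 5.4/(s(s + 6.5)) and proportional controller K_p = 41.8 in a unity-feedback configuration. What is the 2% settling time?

From 1 + K_pG_p(s) = 0: s² + 6.5s + 225.7 = 0 ⇒ ω_n = 15.02, ζ = 0.2163.
2% settling time T_s ≈ 4/(ζω_n) = 4/3.25 = 1.23 s.

T_s ≈ 1.23 s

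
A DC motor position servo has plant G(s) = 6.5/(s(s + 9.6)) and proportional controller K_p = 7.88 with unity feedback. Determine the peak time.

T_p = 0.592 s

The closed-loop denominator s² + 9.6s + 51.22 gives ω_n = √51.22 = 7.157 and ζ = 9.6/(2ω_n) = 0.6707.
Damped frequency ω_d = ω_n√(1−ζ²) = 5.308 rad/s, so peak time T_p = π/ω_d = 0.592 s.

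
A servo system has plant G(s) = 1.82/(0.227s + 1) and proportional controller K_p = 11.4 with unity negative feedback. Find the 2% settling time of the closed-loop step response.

T_s ≈ 0.0418 s

Closed loop: T(s) = K_p·G/(1+K_p·G) = 20.75/(0.227s + 1 + 20.75), with pole at s = −(1 + 20.75)/0.227 = −95.81.
τ = 1/95.81 = 0.01044 s, so 2% settling time ≈ 4τ = 0.0418 s.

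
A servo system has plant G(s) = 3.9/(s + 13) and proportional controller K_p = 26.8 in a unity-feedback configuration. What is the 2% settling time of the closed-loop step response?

T_s ≈ 0.034 s

Closed-loop transfer function: T(s) = K_p·G(s)/(1 + K_p·G(s)) = 104.5/(s + 13 + 104.5) = 104.5/(s + 117.5).
Time constant τ = 1/117.5 = 0.008509 s, so the 2% settling time is about 4τ = 0.034 s.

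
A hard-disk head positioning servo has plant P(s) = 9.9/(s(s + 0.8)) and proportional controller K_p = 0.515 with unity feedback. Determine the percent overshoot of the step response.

56.8%

The closed-loop denominator s² + 0.8s + 5.099 gives ω_n = √5.099 = 2.258 and ζ = 0.8/(2ω_n) = 0.1771.
%OS = 100·exp(−πζ/√(1−ζ²)) = 100·exp(−π·0.1771/√0.9686) = 56.8%.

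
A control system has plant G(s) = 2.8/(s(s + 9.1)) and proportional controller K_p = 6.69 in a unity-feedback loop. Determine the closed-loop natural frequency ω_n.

With unity feedback the closed-loop characteristic equation is s² + 9.1s + 6.69·2.8 = s² + 9.1s + 18.73 = 0.
So ω_n² = 18.73 ⇒ ω_n = 4.328 rad/s, and ζ = 9.1/(2ω_n) = 1.05.

ω_n = 4.33 rad/s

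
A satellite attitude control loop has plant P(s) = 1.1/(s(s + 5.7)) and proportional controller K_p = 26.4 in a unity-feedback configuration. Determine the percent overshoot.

14.1%

The closed-loop denominator s² + 5.7s + 29.04 gives ω_n = √29.04 = 5.389 and ζ = 5.7/(2ω_n) = 0.5289.
%OS = 100·exp(−πζ/√(1−ζ²)) = 100·exp(−π·0.5289/√0.7203) = 14.1%.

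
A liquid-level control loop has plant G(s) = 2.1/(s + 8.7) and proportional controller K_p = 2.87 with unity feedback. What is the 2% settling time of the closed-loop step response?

Closed-loop transfer function: T(s) = K_p·G(s)/(1 + K_p·G(s)) = 6.027/(s + 8.7 + 6.027) = 6.027/(s + 14.73).
Time constant τ = 1/14.73 = 0.0679 s, so the 2% settling time is about 4τ = 0.272 s.

T_s ≈ 0.272 s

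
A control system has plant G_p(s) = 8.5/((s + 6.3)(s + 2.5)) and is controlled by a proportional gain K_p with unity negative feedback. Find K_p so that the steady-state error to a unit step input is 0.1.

K_p = 16.7

For a type-0 loop with proportional control, e_ss = 1/(1 + K_p·G_p(0)).
G_p(0) = 0.5397. Require 1/(1 + K_p·0.5397) = 0.1, so 1 + 0.5397·K_p = 10.
K_p = (10 − 1)/0.5397 = 16.7.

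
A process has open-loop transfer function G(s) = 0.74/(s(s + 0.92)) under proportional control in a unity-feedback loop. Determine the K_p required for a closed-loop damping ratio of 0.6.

Closed-loop characteristic equation: s² + 0.92s + K_p·0.74 = 0.
So ω_n = √(0.74K_p) and 2ζω_n = 0.92, giving ζ = 0.92/(2√(0.74K_p)).
Setting ζ = 0.6: √(0.74K_p) = 0.92/(2·0.6) = 0.7667, so K_p = 0.5878/0.74 = 0.794.

K_p = 0.794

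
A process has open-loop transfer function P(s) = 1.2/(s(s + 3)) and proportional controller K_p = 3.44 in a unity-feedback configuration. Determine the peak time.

T_p = 2.29 s

From 1 + K_pP(s) = 0: s² + 3s + 4.128 = 0 ⇒ ω_n = 2.032, ζ = 0.7383.
Damped frequency ω_d = ω_n√(1−ζ²) = 1.37 rad/s, so peak time T_p = π/ω_d = 2.29 s.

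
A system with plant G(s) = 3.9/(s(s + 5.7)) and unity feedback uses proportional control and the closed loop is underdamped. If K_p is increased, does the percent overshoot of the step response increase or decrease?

ζ = 5.7/(2√(3.9K_p)) decreases as K_p grows; lower damping means more overshoot.

increase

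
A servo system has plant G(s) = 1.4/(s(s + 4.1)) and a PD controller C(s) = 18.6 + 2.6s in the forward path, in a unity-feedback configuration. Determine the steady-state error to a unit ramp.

0.157

The loop has one pole at the origin (type 1). Velocity error constant K_v = lim_{s→0} s·C(s)G(s) = 18.6·1.4/4.1 = 6.351.
Steady-state error to a unit ramp: e_ss = 1/K_v = 0.157.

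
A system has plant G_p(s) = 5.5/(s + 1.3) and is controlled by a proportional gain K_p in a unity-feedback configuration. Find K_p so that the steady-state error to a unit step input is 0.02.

Steady-state error for a unit step on this type-0 loop is 1/(1 + K_p·G_p(0)).
G_p(0) = 4.231. Require 1/(1 + K_p·4.231) = 0.02, so 1 + 4.231·K_p = 50.
K_p = (50 − 1)/4.231 = 11.6.

K_p = 11.6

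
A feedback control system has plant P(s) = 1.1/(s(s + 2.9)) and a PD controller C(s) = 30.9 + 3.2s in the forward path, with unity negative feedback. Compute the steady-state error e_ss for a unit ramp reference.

0.0853

The loop has one pole at the origin (type 1). Velocity error constant K_v = lim_{s→0} s·C(s)P(s) = 30.9·1.1/2.9 = 11.72.
Steady-state error to a unit ramp: e_ss = 1/K_v = 0.0853.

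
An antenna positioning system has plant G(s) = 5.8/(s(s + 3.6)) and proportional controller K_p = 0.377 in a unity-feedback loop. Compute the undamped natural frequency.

ω_n = 1.48 rad/s

1 + K_p·G(s) = 0 gives s² + 3.6s + 2.187 = 0.
Matching s² + 2ζω_n s + ω_n²: ω_n = √2.187 = 1.479 rad/s and 2ζω_n = 3.6, so ζ = 3.6/(2·1.479) = 1.22.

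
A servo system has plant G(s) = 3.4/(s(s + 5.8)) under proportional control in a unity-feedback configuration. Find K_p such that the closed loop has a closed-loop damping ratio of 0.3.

Closed-loop characteristic equation: s² + 5.8s + K_p·3.4 = 0.
So ω_n = √(3.4K_p) and 2ζω_n = 5.8, giving ζ = 5.8/(2√(3.4K_p)).
Setting ζ = 0.3: √(3.4K_p) = 5.8/(2·0.3) = 9.667, so K_p = 93.44/3.4 = 27.5.

K_p = 27.5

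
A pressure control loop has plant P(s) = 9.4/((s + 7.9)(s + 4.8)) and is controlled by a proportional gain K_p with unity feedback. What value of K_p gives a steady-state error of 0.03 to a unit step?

For a type-0 loop with proportional control, e_ss = 1/(1 + K_p·P(0)).
P(0) = 0.2479. Require 1/(1 + K_p·0.2479) = 0.03, so 1 + 0.2479·K_p = 33.33.
K_p = (33.33 − 1)/0.2479 = 130.

K_p = 130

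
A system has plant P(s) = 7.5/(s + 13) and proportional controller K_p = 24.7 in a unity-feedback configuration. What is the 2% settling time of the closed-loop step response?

Closed-loop transfer function: T(s) = K_p·P(s)/(1 + K_p·P(s)) = 185.2/(s + 13 + 185.2) = 185.2/(s + 198.2).
Time constant τ = 1/198.2 = 0.005044 s, so the 2% settling time is about 4τ = 0.0202 s.

T_s ≈ 0.0202 s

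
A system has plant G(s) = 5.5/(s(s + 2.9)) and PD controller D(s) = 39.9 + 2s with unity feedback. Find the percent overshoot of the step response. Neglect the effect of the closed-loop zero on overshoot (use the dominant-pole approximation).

18.8%

Forward path: (39.9 + 2s)·5.5/(s(s+2.9)). The closed-loop characteristic equation is s² + (2.9 + 5.5·2)s + 5.5·39.9 = 0.
That is s² + 13.9s + 219.4 = 0, so ω_n = 14.81 rad/s and ζ = 13.9/(2·14.81) = 0.4692.
%OS = 100·exp(−πζ/√(1−ζ²)) = 18.8%.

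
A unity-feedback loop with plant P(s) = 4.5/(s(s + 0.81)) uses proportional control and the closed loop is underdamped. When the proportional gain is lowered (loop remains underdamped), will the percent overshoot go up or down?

ζ = 0.81/(2√(4.5K_p)) rises as K_p falls; higher damping means less overshoot.

decrease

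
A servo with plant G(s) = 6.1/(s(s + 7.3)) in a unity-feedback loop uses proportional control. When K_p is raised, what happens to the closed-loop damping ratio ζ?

ζ = 7.3/(2√(6.1K_p)); increasing K_p raises the denominator, so ζ falls.

decrease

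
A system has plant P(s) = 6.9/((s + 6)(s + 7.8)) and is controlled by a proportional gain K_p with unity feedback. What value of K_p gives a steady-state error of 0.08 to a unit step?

K_p = 78

For a type-0 loop with proportional control, e_ss = 1/(1 + K_p·P(0)).
P(0) = 0.1474. Require 1/(1 + K_p·0.1474) = 0.08, so 1 + 0.1474·K_p = 12.5.
K_p = (12.5 − 1)/0.1474 = 78.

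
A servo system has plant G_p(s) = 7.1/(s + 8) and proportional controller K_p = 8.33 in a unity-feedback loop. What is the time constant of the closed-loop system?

Closed-loop transfer function: T(s) = K_p·G_p(s)/(1 + K_p·G_p(s)) = 59.14/(s + 8 + 59.14) = 59.14/(s + 67.14).
Time constant τ = 1/67.14 = 0.0149 s.

τ = 0.0149 s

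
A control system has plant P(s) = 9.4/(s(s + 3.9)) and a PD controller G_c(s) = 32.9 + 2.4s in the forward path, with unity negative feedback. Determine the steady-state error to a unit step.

The open loop G_c(s)P(s) has a pole at the origin (type 1), so the static position error constant is infinite and e_ss = 1/(1+∞) = 0.

0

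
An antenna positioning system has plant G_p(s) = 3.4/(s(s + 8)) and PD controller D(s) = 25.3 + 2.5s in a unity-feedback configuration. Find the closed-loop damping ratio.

ζ = 0.89

Forward path: (25.3 + 2.5s)·3.4/(s(s+8)). The closed-loop characteristic equation is s² + (8 + 3.4·2.5)s + 3.4·25.3 = 0.
That is s² + 16.5s + 86.02 = 0, so ω_n = 9.275 rad/s and ζ = 16.5/(2·9.275) = 0.8895.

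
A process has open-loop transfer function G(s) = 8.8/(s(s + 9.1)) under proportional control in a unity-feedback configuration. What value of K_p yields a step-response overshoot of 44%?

K_p = 36.8

From %OS = 100·exp(−πζ/√(1−ζ²)) = 44%, ζ = −ln(0.44)/√(π²+ln²(0.44)) = 0.2528.
Characteristic equation s² + 9.1s + 8.8K_p = 0 gives ζ = 9.1/(2√(8.8K_p)).
Setting ζ = 0.2528: √(8.8K_p) = 9.1/(2·0.2528) = 18, so K_p = 323.9/8.8 = 36.8.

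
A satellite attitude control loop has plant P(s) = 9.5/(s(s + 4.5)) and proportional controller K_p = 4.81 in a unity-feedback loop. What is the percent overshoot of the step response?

33%

Closed-loop characteristic equation: s² + 4.5s + 45.69 = 0, so ω_n = 6.76 rad/s and ζ = 4.5/(2·6.76) = 0.3328.
%OS = 100·exp(−πζ/√(1−ζ²)) = 100·exp(−π·0.3328/√0.8892) = 33%.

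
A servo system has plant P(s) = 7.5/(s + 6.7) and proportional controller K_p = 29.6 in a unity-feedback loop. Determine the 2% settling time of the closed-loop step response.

Closed-loop transfer function: T(s) = K_p·P(s)/(1 + K_p·P(s)) = 222/(s + 6.7 + 222) = 222/(s + 228.7).
Time constant τ = 1/228.7 = 0.004373 s, so the 2% settling time is about 4τ = 0.0175 s.

T_s ≈ 0.0175 s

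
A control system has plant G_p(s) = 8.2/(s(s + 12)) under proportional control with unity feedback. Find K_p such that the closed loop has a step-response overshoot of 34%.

K_p = 41.6

From %OS = 100·exp(−πζ/√(1−ζ²)) = 34%, ζ = −ln(0.34)/√(π²+ln²(0.34)) = 0.3248.
Characteristic equation s² + 12s + 8.2K_p = 0 gives ζ = 12/(2√(8.2K_p)).
Setting ζ = 0.3248: √(8.2K_p) = 12/(2·0.3248) = 18.47, so K_p = 341.3/8.2 = 41.6.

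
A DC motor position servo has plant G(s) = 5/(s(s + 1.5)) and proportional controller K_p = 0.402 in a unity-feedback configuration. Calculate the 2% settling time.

Closed-loop characteristic equation: s² + 1.5s + 2.01 = 0, so ω_n = 1.418 rad/s and ζ = 1.5/(2·1.418) = 0.529.
2% settling time T_s ≈ 4/(ζω_n) = 4/0.75 = 5.33 s.

T_s ≈ 5.33 s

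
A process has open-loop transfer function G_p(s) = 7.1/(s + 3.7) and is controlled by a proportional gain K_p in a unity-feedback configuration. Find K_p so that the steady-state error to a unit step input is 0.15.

K_p = 2.95

Steady-state error for a unit step on this type-0 loop is 1/(1 + K_p·G_p(0)).
G_p(0) = 1.919. Require 1/(1 + K_p·1.919) = 0.15, so 1 + 1.919·K_p = 6.667.
K_p = (6.667 − 1)/1.919 = 2.95.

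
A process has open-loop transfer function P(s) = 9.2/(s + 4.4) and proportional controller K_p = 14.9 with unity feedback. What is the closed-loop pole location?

Closed-loop transfer function: T(s) = K_p·P(s)/(1 + K_p·P(s)) = 137.1/(s + 4.4 + 137.1) = 137.1/(s + 141.5).
The closed-loop pole is at s = −141.5.

s = -141.5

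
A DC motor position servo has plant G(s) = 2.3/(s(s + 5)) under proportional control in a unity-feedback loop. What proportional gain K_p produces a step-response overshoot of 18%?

From %OS = 100·exp(−πζ/√(1−ζ²)) = 18%, ζ = −ln(0.18)/√(π²+ln²(0.18)) = 0.4791.
Characteristic equation s² + 5s + 2.3K_p = 0 gives ζ = 5/(2√(2.3K_p)).
Setting ζ = 0.4791: √(2.3K_p) = 5/(2·0.4791) = 5.218, so K_p = 27.23/2.3 = 11.8.

K_p = 11.8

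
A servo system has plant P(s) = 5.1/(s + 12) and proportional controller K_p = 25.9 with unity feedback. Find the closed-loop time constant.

τ = 0.00694 s

Closed-loop transfer function: T(s) = K_p·P(s)/(1 + K_p·P(s)) = 132.1/(s + 12 + 132.1) = 132.1/(s + 144.1).
Time constant τ = 1/144.1 = 0.00694 s.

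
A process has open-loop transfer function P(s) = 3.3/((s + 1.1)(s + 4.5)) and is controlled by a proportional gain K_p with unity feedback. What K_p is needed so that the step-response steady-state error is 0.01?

The loop is type 0, so e_ss(step) = 1/(1 + K_pos) with K_pos = K_p·P(0).
P(0) = 0.6667. Require 1/(1 + K_p·0.6667) = 0.01, so 1 + 0.6667·K_p = 100.
K_p = (100 − 1)/0.6667 = 148.

K_p = 148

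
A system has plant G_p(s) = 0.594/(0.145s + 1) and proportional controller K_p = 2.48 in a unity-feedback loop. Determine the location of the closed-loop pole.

s = -17.06

Closed loop: T(s) = K_p·G_p/(1+K_p·G_p) = 1.473/(0.145s + 1 + 1.473), with pole at s = −(1 + 1.473)/0.145 = −17.06.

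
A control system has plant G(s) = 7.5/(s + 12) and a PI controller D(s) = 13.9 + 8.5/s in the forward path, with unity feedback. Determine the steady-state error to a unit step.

0

The open loop D(s)G(s) has a pole at the origin (type 1), so the static position error constant is infinite and e_ss = 1/(1+∞) = 0.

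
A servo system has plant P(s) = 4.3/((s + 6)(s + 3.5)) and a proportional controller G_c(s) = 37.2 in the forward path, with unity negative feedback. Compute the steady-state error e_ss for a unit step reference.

0.116

The loop is type 0. Static position error constant K_pos = G_c(0)·P(0) = 37.2·0.2048 = 7.617.
Steady-state error to a unit step: e_ss = 1/(1+K_pos) = 1/8.617 = 0.116.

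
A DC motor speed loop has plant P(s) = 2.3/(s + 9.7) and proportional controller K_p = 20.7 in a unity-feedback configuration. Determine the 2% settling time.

Closed-loop transfer function: T(s) = K_p·P(s)/(1 + K_p·P(s)) = 47.61/(s + 9.7 + 47.61) = 47.61/(s + 57.31).
Time constant τ = 1/57.31 = 0.01745 s, so the 2% settling time is about 4τ = 0.0698 s.

T_s ≈ 0.0698 s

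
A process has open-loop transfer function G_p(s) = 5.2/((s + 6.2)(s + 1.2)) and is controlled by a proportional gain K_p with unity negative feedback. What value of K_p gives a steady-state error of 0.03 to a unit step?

K_p = 46.3

Steady-state error for a unit step on this type-0 loop is 1/(1 + K_p·G_p(0)).
G_p(0) = 0.6989. Require 1/(1 + K_p·0.6989) = 0.03, so 1 + 0.6989·K_p = 33.33.
K_p = (33.33 − 1)/0.6989 = 46.3.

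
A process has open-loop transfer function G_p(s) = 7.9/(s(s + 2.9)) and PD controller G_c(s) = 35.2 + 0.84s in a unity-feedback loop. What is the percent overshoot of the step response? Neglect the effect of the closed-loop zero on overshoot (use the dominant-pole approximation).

39.2%

Forward path: (35.2 + 0.84s)·7.9/(s(s+2.9)). The closed-loop characteristic equation is s² + (2.9 + 7.9·0.84)s + 7.9·35.2 = 0.
That is s² + 9.536s + 278.1 = 0, so ω_n = 16.68 rad/s and ζ = 9.536/(2·16.68) = 0.2859.
%OS = 100·exp(−πζ/√(1−ζ²)) = 39.2%.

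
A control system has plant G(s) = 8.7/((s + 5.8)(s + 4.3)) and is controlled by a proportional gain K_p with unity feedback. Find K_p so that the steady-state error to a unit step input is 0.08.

K_p = 33

For a type-0 loop with proportional control, e_ss = 1/(1 + K_p·G(0)).
G(0) = 0.3488. Require 1/(1 + K_p·0.3488) = 0.08, so 1 + 0.3488·K_p = 12.5.
K_p = (12.5 − 1)/0.3488 = 33.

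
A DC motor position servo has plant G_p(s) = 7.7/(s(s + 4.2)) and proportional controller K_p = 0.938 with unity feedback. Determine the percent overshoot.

Closed-loop characteristic equation: s² + 4.2s + 7.223 = 0, so ω_n = 2.687 rad/s and ζ = 4.2/(2·2.687) = 0.7814.
%OS = 100·exp(−πζ/√(1−ζ²)) = 100·exp(−π·0.7814/√0.3894) = 1.96%.

1.96%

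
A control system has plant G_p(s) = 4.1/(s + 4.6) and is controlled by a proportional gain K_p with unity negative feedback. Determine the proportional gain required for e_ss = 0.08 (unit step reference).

K_p = 12.9

The loop is type 0, so e_ss(step) = 1/(1 + K_pos) with K_pos = K_p·G_p(0).
G_p(0) = 0.8913. Require 1/(1 + K_p·0.8913) = 0.08, so 1 + 0.8913·K_p = 12.5.
K_p = (12.5 − 1)/0.8913 = 12.9.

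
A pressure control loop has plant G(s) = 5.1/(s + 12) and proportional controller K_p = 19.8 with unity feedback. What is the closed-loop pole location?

Closed-loop transfer function: T(s) = K_p·G(s)/(1 + K_p·G(s)) = 101/(s + 12 + 101) = 101/(s + 113).
The closed-loop pole is at s = −113.

s = -113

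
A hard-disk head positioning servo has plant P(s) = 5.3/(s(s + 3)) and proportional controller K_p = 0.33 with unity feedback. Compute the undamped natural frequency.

ω_n = 1.32 rad/s

The closed-loop denominator is s(s+3) + 0.33·5.3 = s² + 3s + 1.749.
Matching s² + 2ζω_n s + ω_n²: ω_n = √1.749 = 1.322 rad/s and 2ζω_n = 3, so ζ = 3/(2·1.322) = 1.13.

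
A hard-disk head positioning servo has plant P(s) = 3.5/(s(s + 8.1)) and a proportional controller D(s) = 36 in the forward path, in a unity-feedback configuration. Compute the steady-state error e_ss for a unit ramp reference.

0.0643

The loop has one pole at the origin (type 1). Velocity error constant K_v = lim_{s→0} s·D(s)P(s) = 36·3.5/8.1 = 15.56.
Steady-state error to a unit ramp: e_ss = 1/K_v = 0.0643.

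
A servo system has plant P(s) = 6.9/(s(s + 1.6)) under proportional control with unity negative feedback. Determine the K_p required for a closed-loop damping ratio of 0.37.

Closed-loop characteristic equation: s² + 1.6s + K_p·6.9 = 0.
So ω_n = √(6.9K_p) and 2ζω_n = 1.6, giving ζ = 1.6/(2√(6.9K_p)).
Setting ζ = 0.37: √(6.9K_p) = 1.6/(2·0.37) = 2.162, so K_p = 4.675/6.9 = 0.678.

K_p = 0.678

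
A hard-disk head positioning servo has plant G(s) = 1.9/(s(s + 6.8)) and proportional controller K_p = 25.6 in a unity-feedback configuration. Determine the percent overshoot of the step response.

17.3%

Closed-loop characteristic equation: s² + 6.8s + 48.64 = 0, so ω_n = 6.974 rad/s and ζ = 6.8/(2·6.974) = 0.4875.
%OS = 100·exp(−πζ/√(1−ζ²)) = 100·exp(−π·0.4875/√0.7623) = 17.3%.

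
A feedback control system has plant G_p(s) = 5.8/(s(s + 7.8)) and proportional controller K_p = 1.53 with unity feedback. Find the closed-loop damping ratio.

ζ = 1.31

1 + K_p·G_p(s) = 0 gives s² + 7.8s + 8.874 = 0.
Matching s² + 2ζω_n s + ω_n²: ω_n = √8.874 = 2.979 rad/s and 2ζω_n = 7.8, so ζ = 7.8/(2·2.979) = 1.31.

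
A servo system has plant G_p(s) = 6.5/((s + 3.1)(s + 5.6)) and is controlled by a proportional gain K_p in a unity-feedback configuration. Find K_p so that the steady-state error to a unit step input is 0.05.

Steady-state error for a unit step on this type-0 loop is 1/(1 + K_p·G_p(0)).
G_p(0) = 0.3744. Require 1/(1 + K_p·0.3744) = 0.05, so 1 + 0.3744·K_p = 20.
K_p = (20 − 1)/0.3744 = 50.7.

K_p = 50.7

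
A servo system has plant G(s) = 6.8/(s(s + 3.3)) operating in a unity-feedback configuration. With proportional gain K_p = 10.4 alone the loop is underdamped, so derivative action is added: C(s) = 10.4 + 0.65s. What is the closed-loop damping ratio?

Forward path: (10.4 + 0.65s)·6.8/(s(s+3.3)). The closed-loop characteristic equation is s² + (3.3 + 6.8·0.65)s + 6.8·10.4 = 0.
That is s² + 7.72s + 70.72 = 0, so ω_n = 8.41 rad/s and ζ = 7.72/(2·8.41) = 0.459.

ζ = 0.459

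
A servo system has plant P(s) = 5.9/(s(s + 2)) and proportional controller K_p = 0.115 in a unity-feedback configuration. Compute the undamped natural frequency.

1 + K_p·P(s) = 0 gives s² + 2s + 0.6785 = 0.
So ω_n² = 0.6785 ⇒ ω_n = 0.8237 rad/s, and ζ = 2/(2ω_n) = 1.21.

ω_n = 0.824 rad/s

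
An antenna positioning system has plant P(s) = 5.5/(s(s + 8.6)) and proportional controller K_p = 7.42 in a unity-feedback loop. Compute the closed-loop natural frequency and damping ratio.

With unity feedback the closed-loop characteristic equation is s² + 8.6s + 7.42·5.5 = s² + 8.6s + 40.81 = 0.
Matching s² + 2ζω_n s + ω_n²: ω_n = √40.81 = 6.388 rad/s and 2ζω_n = 8.6, so ζ = 8.6/(2·6.388) = 0.673.

ω_n = 6.39 rad/s, ζ = 0.673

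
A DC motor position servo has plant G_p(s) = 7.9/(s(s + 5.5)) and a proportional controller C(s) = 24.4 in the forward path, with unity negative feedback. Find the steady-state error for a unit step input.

0

The open loop C(s)G_p(s) has a pole at the origin (type 1), so the static position error constant is infinite and e_ss = 1/(1+∞) = 0.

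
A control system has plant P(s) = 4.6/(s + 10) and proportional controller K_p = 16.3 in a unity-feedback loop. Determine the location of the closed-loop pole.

Closed-loop transfer function: T(s) = K_p·P(s)/(1 + K_p·P(s)) = 74.98/(s + 10 + 74.98) = 74.98/(s + 84.98).
The closed-loop pole is at s = −84.98.

s = -84.98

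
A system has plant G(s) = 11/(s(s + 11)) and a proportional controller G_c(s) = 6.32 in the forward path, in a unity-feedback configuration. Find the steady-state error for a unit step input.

The open loop G_c(s)G(s) has a pole at the origin (type 1), so the static position error constant is infinite and e_ss = 1/(1+∞) = 0.

0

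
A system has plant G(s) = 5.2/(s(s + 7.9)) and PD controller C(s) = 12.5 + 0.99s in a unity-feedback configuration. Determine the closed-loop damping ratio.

ζ = 0.809

Forward path: (12.5 + 0.99s)·5.2/(s(s+7.9)). The closed-loop characteristic equation is s² + (7.9 + 5.2·0.99)s + 5.2·12.5 = 0.
That is s² + 13.05s + 65 = 0, so ω_n = 8.062 rad/s and ζ = 13.05/(2·8.062) = 0.8092.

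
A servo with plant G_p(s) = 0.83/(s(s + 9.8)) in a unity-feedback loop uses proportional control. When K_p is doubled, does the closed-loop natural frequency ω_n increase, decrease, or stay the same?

ω_n = √(0.83·K_p), which grows with K_p.

increase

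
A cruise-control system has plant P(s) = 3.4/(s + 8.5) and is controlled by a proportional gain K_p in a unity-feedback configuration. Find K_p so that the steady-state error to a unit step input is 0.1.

The loop is type 0, so e_ss(step) = 1/(1 + K_pos) with K_pos = K_p·P(0).
P(0) = 0.4. Require 1/(1 + K_p·0.4) = 0.1, so 1 + 0.4·K_p = 10.
K_p = (10 − 1)/0.4 = 22.5.

K_p = 22.5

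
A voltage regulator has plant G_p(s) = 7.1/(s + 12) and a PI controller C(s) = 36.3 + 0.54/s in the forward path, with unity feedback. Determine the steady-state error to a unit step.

The open loop C(s)G_p(s) has a pole at the origin (type 1), so the static position error constant is infinite and e_ss = 1/(1+∞) = 0.

0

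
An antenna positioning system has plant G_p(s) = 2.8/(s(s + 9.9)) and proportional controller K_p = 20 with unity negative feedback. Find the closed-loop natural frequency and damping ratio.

ω_n = 7.48 rad/s, ζ = 0.661

The closed-loop denominator is s(s+9.9) + 20·2.8 = s² + 9.9s + 56.
Matching s² + 2ζω_n s + ω_n²: ω_n = √56 = 7.483 rad/s and 2ζω_n = 9.9, so ζ = 9.9/(2·7.483) = 0.661.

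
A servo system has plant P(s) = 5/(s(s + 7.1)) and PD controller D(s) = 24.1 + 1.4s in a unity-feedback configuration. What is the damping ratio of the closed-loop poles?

ζ = 0.642

Forward path: (24.1 + 1.4s)·5/(s(s+7.1)). The closed-loop characteristic equation is s² + (7.1 + 5·1.4)s + 5·24.1 = 0.
That is s² + 14.1s + 120.5 = 0, so ω_n = 10.98 rad/s and ζ = 14.1/(2·10.98) = 0.6422.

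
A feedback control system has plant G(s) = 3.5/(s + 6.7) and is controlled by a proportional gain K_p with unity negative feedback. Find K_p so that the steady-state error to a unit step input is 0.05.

Steady-state error for a unit step on this type-0 loop is 1/(1 + K_p·G(0)).
G(0) = 0.5224. Require 1/(1 + K_p·0.5224) = 0.05, so 1 + 0.5224·K_p = 20.
K_p = (20 − 1)/0.5224 = 36.4.

K_p = 36.4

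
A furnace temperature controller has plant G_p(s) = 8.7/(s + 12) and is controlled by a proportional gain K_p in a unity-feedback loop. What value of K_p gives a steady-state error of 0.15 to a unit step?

K_p = 7.82

The loop is type 0, so e_ss(step) = 1/(1 + K_pos) with K_pos = K_p·G_p(0).
G_p(0) = 0.725. Require 1/(1 + K_p·0.725) = 0.15, so 1 + 0.725·K_p = 6.667.
K_p = (6.667 − 1)/0.725 = 7.82.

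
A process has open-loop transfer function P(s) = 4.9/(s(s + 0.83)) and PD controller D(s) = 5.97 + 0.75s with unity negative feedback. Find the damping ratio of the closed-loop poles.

Forward path: (5.97 + 0.75s)·4.9/(s(s+0.83)). The closed-loop characteristic equation is s² + (0.83 + 4.9·0.75)s + 4.9·5.97 = 0.
That is s² + 4.505s + 29.25 = 0, so ω_n = 5.409 rad/s and ζ = 4.505/(2·5.409) = 0.4165.

ζ = 0.416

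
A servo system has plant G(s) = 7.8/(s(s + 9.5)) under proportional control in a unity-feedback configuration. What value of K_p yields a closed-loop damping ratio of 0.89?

Closed-loop characteristic equation: s² + 9.5s + K_p·7.8 = 0.
So ω_n = √(7.8K_p) and 2ζω_n = 9.5, giving ζ = 9.5/(2√(7.8K_p)).
Setting ζ = 0.89: √(7.8K_p) = 9.5/(2·0.89) = 5.337, so K_p = 28.48/7.8 = 3.65.

K_p = 3.65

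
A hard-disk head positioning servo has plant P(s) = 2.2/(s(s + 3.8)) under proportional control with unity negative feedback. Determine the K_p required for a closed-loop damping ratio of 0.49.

Closed-loop characteristic equation: s² + 3.8s + K_p·2.2 = 0.
So ω_n = √(2.2K_p) and 2ζω_n = 3.8, giving ζ = 3.8/(2√(2.2K_p)).
Setting ζ = 0.49: √(2.2K_p) = 3.8/(2·0.49) = 3.878, so K_p = 15.04/2.2 = 6.83.

K_p = 6.83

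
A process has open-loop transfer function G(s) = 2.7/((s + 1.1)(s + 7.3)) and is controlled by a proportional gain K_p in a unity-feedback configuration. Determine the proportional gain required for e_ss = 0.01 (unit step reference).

K_p = 294

For a type-0 loop with proportional control, e_ss = 1/(1 + K_p·G(0)).
G(0) = 0.3362. Require 1/(1 + K_p·0.3362) = 0.01, so 1 + 0.3362·K_p = 100.
K_p = (100 − 1)/0.3362 = 294.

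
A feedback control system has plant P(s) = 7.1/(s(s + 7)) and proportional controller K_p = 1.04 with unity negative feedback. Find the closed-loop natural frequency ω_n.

With unity feedback the closed-loop characteristic equation is s² + 7s + 1.04·7.1 = s² + 7s + 7.384 = 0.
Matching s² + 2ζω_n s + ω_n²: ω_n = √7.384 = 2.717 rad/s and 2ζω_n = 7, so ζ = 7/(2·2.717) = 1.29.

ω_n = 2.72 rad/s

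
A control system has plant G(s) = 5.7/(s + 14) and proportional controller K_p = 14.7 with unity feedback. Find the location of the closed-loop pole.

s = -97.79

Closed-loop transfer function: T(s) = K_p·G(s)/(1 + K_p·G(s)) = 83.79/(s + 14 + 83.79) = 83.79/(s + 97.79).
The closed-loop pole is at s = −97.79.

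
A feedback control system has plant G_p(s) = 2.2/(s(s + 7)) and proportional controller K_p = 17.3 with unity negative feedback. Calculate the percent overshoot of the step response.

11.5%

From 1 + K_pG_p(s) = 0: s² + 7s + 38.06 = 0 ⇒ ω_n = 6.169, ζ = 0.5673.
%OS = 100·exp(−πζ/√(1−ζ²)) = 100·exp(−π·0.5673/√0.6781) = 11.5%.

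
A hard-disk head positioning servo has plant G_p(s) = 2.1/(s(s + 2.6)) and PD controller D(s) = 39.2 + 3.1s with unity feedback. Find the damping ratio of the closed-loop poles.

Forward path: (39.2 + 3.1s)·2.1/(s(s+2.6)). The closed-loop characteristic equation is s² + (2.6 + 2.1·3.1)s + 2.1·39.2 = 0.
That is s² + 9.11s + 82.32 = 0, so ω_n = 9.073 rad/s and ζ = 9.11/(2·9.073) = 0.502.

ζ = 0.502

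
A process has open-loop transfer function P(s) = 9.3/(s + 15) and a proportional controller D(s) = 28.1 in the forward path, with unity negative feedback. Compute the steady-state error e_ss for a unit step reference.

0.0543

The loop is type 0. Static position error constant K_pos = D(0)·P(0) = 28.1·0.62 = 17.42.
Steady-state error to a unit step: e_ss = 1/(1+K_pos) = 1/18.42 = 0.0543.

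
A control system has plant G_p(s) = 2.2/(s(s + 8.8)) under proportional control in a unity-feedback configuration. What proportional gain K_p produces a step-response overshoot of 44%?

K_p = 138

From %OS = 100·exp(−πζ/√(1−ζ²)) = 44%, ζ = −ln(0.44)/√(π²+ln²(0.44)) = 0.2528.
Characteristic equation s² + 8.8s + 2.2K_p = 0 gives ζ = 8.8/(2√(2.2K_p)).
Setting ζ = 0.2528: √(2.2K_p) = 8.8/(2·0.2528) = 17.4, so K_p = 302.9/2.2 = 138.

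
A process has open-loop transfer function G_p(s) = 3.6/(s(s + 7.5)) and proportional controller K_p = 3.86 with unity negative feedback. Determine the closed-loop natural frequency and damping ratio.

1 + K_p·G_p(s) = 0 gives s² + 7.5s + 13.9 = 0.
Matching s² + 2ζω_n s + ω_n²: ω_n = √13.9 = 3.728 rad/s and 2ζω_n = 7.5, so ζ = 7.5/(2·3.728) = 1.01.

ω_n = 3.73 rad/s, ζ = 1.01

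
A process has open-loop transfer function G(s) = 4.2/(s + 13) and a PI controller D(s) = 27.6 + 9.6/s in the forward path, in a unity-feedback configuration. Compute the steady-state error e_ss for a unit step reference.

The open loop D(s)G(s) has a pole at the origin (type 1), so the static position error constant is infinite and e_ss = 1/(1+∞) = 0.

0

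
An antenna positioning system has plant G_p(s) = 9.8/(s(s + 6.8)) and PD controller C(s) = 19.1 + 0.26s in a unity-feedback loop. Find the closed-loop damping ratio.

Forward path: (19.1 + 0.26s)·9.8/(s(s+6.8)). The closed-loop characteristic equation is s² + (6.8 + 9.8·0.26)s + 9.8·19.1 = 0.
That is s² + 9.348s + 187.2 = 0, so ω_n = 13.68 rad/s and ζ = 9.348/(2·13.68) = 0.3416.

ζ = 0.342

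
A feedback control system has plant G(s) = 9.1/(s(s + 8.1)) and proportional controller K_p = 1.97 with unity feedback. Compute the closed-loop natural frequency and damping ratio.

ω_n = 4.23 rad/s, ζ = 0.957

With unity feedback the closed-loop characteristic equation is s² + 8.1s + 1.97·9.1 = s² + 8.1s + 17.93 = 0.
Matching s² + 2ζω_n s + ω_n²: ω_n = √17.93 = 4.234 rad/s and 2ζω_n = 8.1, so ζ = 8.1/(2·4.234) = 0.957.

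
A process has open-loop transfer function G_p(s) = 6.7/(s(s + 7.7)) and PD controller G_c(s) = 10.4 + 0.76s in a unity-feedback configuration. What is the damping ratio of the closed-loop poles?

ζ = 0.766

Forward path: (10.4 + 0.76s)·6.7/(s(s+7.7)). The closed-loop characteristic equation is s² + (7.7 + 6.7·0.76)s + 6.7·10.4 = 0.
That is s² + 12.79s + 69.68 = 0, so ω_n = 8.347 rad/s and ζ = 12.79/(2·8.347) = 0.7662.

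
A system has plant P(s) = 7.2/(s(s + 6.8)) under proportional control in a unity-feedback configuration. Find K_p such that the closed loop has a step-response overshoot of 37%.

From %OS = 100·exp(−πζ/√(1−ζ²)) = 37%, ζ = −ln(0.37)/√(π²+ln²(0.37)) = 0.3017.
Characteristic equation s² + 6.8s + 7.2K_p = 0 gives ζ = 6.8/(2√(7.2K_p)).
Setting ζ = 0.3017: √(7.2K_p) = 6.8/(2·0.3017) = 11.27, so K_p = 127/7.2 = 17.6.

K_p = 17.6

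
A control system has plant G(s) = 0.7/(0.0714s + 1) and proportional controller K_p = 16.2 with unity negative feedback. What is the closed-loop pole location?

s = -172.8

Closed loop: T(s) = K_p·G/(1+K_p·G) = 11.34/(0.0714s + 1 + 11.34), with pole at s = −(1 + 11.34)/0.0714 = −172.8.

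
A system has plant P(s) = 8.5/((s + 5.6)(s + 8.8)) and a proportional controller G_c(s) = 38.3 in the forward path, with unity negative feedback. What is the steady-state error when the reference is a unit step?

The loop is type 0. Static position error constant K_pos = G_c(0)·P(0) = 38.3·0.1725 = 6.606.
Steady-state error to a unit step: e_ss = 1/(1+K_pos) = 1/7.606 = 0.131.

0.131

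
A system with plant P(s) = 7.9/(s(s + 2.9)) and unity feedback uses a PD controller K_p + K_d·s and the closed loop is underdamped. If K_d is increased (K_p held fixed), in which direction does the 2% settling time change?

Characteristic equation s² + (2.9 + 7.9K_d)s + 7.9K_p = 0: raising K_d increases ζω_n = (2.9+7.9K_d)/2 while the loop stays underdamped, so T_s ≈ 4/(ζω_n) decreases.

decrease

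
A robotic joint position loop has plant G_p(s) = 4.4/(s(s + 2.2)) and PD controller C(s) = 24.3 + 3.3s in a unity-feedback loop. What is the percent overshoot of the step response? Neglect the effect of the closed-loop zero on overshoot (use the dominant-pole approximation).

Forward path: (24.3 + 3.3s)·4.4/(s(s+2.2)). The closed-loop characteristic equation is s² + (2.2 + 4.4·3.3)s + 4.4·24.3 = 0.
That is s² + 16.72s + 106.9 = 0, so ω_n = 10.34 rad/s and ζ = 16.72/(2·10.34) = 0.8085.
%OS = 100·exp(−πζ/√(1−ζ²)) = 1.34%.

1.34%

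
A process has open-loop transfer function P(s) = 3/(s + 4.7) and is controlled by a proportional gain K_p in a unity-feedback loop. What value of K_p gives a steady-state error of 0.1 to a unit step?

K_p = 14.1

The loop is type 0, so e_ss(step) = 1/(1 + K_pos) with K_pos = K_p·P(0).
P(0) = 0.6383. Require 1/(1 + K_p·0.6383) = 0.1, so 1 + 0.6383·K_p = 10.
K_p = (10 − 1)/0.6383 = 14.1.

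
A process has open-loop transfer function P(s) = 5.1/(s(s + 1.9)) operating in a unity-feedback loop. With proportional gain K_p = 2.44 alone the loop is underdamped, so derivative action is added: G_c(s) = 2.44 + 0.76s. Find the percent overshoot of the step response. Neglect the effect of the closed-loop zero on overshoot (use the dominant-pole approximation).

1.13%

Forward path: (2.44 + 0.76s)·5.1/(s(s+1.9)). The closed-loop characteristic equation is s² + (1.9 + 5.1·0.76)s + 5.1·2.44 = 0.
That is s² + 5.776s + 12.44 = 0, so ω_n = 3.528 rad/s and ζ = 5.776/(2·3.528) = 0.8187.
%OS = 100·exp(−πζ/√(1−ζ²)) = 1.13%.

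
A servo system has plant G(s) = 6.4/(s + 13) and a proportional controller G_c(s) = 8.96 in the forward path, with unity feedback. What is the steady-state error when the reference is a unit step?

The loop is type 0. Static position error constant K_pos = G_c(0)·G(0) = 8.96·0.4923 = 4.411.
Steady-state error to a unit step: e_ss = 1/(1+K_pos) = 1/5.411 = 0.185.

0.185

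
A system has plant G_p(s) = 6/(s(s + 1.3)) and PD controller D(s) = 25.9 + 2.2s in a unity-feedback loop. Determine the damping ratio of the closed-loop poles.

ζ = 0.582

Forward path: (25.9 + 2.2s)·6/(s(s+1.3)). The closed-loop characteristic equation is s² + (1.3 + 6·2.2)s + 6·25.9 = 0.
That is s² + 14.5s + 155.4 = 0, so ω_n = 12.47 rad/s and ζ = 14.5/(2·12.47) = 0.5816.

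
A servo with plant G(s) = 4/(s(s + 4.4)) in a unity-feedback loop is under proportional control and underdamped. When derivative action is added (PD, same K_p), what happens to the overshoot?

decrease

With PD the characteristic equation becomes s² + (a + K·K_d)s + K·K_p = 0; the damping term grows, ζ rises, overshoot falls.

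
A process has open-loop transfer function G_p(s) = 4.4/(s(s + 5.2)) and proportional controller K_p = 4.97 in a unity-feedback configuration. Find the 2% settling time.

From 1 + K_pG_p(s) = 0: s² + 5.2s + 21.87 = 0 ⇒ ω_n = 4.676, ζ = 0.556.
2% settling time T_s ≈ 4/(ζω_n) = 4/2.6 = 1.54 s.

T_s ≈ 1.54 s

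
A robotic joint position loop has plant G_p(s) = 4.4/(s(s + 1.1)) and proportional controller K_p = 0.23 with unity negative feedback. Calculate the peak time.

The closed-loop denominator s² + 1.1s + 1.012 gives ω_n = √1.012 = 1.006 and ζ = 1.1/(2ω_n) = 0.5467.
Damped frequency ω_d = ω_n√(1−ζ²) = 0.8423 rad/s, so peak time T_p = π/ω_d = 3.73 s.

T_p = 3.73 s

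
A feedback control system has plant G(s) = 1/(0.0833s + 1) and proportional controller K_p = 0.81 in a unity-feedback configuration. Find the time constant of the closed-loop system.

τ = 0.046 s

Closed loop: T(s) = K_p·G/(1+K_p·G) = 0.81/(0.0833s + 1 + 0.81), with pole at s = −(1 + 0.81)/0.0833 = −21.73.
Closed-loop time constant τ = 1/21.73 = 0.046 s.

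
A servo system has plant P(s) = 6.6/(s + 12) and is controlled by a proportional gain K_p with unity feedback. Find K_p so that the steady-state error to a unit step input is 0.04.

K_p = 43.6

Steady-state error for a unit step on this type-0 loop is 1/(1 + K_p·P(0)).
P(0) = 0.55. Require 1/(1 + K_p·0.55) = 0.04, so 1 + 0.55·K_p = 25.
K_p = (25 − 1)/0.55 = 43.6.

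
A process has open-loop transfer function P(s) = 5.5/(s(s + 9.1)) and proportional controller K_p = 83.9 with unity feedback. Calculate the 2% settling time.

T_s ≈ 0.879 s

The closed-loop denominator s² + 9.1s + 461.5 gives ω_n = √461.5 = 21.48 and ζ = 9.1/(2ω_n) = 0.2118.
2% settling time T_s ≈ 4/(ζω_n) = 4/4.55 = 0.879 s.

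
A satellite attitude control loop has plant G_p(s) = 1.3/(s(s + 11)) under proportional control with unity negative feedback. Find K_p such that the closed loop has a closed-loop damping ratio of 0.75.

K_p = 41.4

Closed-loop characteristic equation: s² + 11s + K_p·1.3 = 0.
So ω_n = √(1.3K_p) and 2ζω_n = 11, giving ζ = 11/(2√(1.3K_p)).
Setting ζ = 0.75: √(1.3K_p) = 11/(2·0.75) = 7.333, so K_p = 53.78/1.3 = 41.4.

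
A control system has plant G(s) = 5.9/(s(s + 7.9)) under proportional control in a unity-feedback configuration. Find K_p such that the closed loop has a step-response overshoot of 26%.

K_p = 17

From %OS = 100·exp(−πζ/√(1−ζ²)) = 26%, ζ = −ln(0.26)/√(π²+ln²(0.26)) = 0.3941.
Characteristic equation s² + 7.9s + 5.9K_p = 0 gives ζ = 7.9/(2√(5.9K_p)).
Setting ζ = 0.3941: √(5.9K_p) = 7.9/(2·0.3941) = 10.02, so K_p = 100.5/5.9 = 17.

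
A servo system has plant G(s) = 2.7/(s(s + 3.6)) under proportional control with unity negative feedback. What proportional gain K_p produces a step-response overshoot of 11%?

From %OS = 100·exp(−πζ/√(1−ζ²)) = 11%, ζ = −ln(0.11)/√(π²+ln²(0.11)) = 0.5749.
Characteristic equation s² + 3.6s + 2.7K_p = 0 gives ζ = 3.6/(2√(2.7K_p)).
Setting ζ = 0.5749: √(2.7K_p) = 3.6/(2·0.5749) = 3.131, so K_p = 9.803/2.7 = 3.63.

K_p = 3.63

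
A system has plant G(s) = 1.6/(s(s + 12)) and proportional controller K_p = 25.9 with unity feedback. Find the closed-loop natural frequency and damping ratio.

ω_n = 6.44 rad/s, ζ = 0.932

The closed-loop denominator is s(s+12) + 25.9·1.6 = s² + 12s + 41.44.
Matching s² + 2ζω_n s + ω_n²: ω_n = √41.44 = 6.437 rad/s and 2ζω_n = 12, so ζ = 12/(2·6.437) = 0.932.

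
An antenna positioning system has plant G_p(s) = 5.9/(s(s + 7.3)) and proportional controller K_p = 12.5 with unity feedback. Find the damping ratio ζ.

ζ = 0.425

With unity feedback the closed-loop characteristic equation is s² + 7.3s + 12.5·5.9 = s² + 7.3s + 73.75 = 0.
So ω_n² = 73.75 ⇒ ω_n = 8.588 rad/s, and ζ = 7.3/(2ω_n) = 0.425.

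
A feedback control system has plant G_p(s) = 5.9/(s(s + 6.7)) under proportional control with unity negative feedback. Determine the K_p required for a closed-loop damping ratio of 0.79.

Closed-loop characteristic equation: s² + 6.7s + K_p·5.9 = 0.
So ω_n = √(5.9K_p) and 2ζω_n = 6.7, giving ζ = 6.7/(2√(5.9K_p)).
Setting ζ = 0.79: √(5.9K_p) = 6.7/(2·0.79) = 4.241, so K_p = 17.98/5.9 = 3.05.

K_p = 3.05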